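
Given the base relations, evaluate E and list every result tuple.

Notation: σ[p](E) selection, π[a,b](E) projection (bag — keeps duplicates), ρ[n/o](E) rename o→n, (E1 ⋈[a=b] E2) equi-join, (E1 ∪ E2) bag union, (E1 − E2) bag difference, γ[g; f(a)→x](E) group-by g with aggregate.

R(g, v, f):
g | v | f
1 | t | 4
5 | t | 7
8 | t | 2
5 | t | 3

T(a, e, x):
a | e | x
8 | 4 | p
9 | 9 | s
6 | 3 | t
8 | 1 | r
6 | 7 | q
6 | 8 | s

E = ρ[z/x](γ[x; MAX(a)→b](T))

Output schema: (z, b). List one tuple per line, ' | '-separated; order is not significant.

Row counts bottom-up:
  T → 6
  γ[x; MAX(a)→b](T) → 5
  ρ[z/x](γ[x; MAX(a)→b](T)) → 5

== RESULT ==
z | b
p | 8
q | 6
r | 8
s | 9
t | 6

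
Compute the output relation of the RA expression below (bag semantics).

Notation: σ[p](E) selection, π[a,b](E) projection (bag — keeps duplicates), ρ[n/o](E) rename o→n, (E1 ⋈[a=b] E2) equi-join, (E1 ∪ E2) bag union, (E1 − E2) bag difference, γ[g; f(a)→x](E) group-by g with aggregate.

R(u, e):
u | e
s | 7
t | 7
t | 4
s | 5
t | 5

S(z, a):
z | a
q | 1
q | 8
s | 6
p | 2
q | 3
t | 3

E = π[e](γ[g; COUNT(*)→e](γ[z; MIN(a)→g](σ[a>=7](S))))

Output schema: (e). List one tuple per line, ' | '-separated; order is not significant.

Row counts bottom-up:
  S → 6
  σ[a>=7](S) → 1
  γ[z; MIN(a)→g](σ[a>=7](S)) → 1
  γ[g; COUNT(*)→e](γ[z; MIN(a)→g](σ[a>=7](S))) → 1
  π[e](γ[g; COUNT(*)→e](γ[z; MIN(a)→g](σ[a>=7](S)))) → 1

== RESULT ==
e
1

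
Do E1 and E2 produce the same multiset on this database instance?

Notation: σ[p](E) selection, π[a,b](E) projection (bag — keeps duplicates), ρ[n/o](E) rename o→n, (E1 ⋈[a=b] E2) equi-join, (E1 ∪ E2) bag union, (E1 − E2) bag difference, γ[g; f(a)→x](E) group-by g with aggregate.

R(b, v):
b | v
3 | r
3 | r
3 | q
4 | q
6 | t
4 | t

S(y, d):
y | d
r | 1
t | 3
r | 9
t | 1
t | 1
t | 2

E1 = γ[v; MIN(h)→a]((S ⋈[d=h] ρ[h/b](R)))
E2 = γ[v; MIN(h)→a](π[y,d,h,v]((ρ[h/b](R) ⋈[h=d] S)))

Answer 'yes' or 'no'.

E1 row counts bottom-up:
  S → 6
  R → 6
  ρ[h/b](R) → 6
  (S ⋈[d=h] ρ[h/b](R)) → 3
  γ[v; MIN(h)→a]((S ⋈[d=h] ρ[h/b](R))) → 2
E2 row counts bottom-up:
  R → 6
  ρ[h/b](R) → 6
  S → 6
  (ρ[h/b](R) ⋈[h=d] S) → 3
  π[y,d,h,v]((ρ[h/b](R) ⋈[h=d] S)) → 3
  γ[v; MIN(h)→a](π[y,d,h,v]((ρ[h/b](R) ⋈[h=d] S))) → 2

E1 and E2 produce the same multiset:
v | a
q | 3
r | 3

yes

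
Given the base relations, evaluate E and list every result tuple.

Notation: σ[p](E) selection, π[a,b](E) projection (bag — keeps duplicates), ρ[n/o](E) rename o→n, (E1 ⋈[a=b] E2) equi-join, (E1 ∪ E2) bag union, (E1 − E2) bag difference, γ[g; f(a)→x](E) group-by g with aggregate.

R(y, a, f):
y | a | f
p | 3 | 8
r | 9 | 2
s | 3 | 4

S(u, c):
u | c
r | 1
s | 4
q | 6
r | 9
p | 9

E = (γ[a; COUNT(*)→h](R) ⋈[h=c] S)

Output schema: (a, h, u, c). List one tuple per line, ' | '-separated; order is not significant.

Subexpression sizes:
  R → 3
  γ[a; COUNT(*)→h](R) → 2
  S → 5
  (γ[a; COUNT(*)→h](R) ⋈[h=c] S) → 1

== RESULT ==
a | h | u | c
9 | 1 | r | 1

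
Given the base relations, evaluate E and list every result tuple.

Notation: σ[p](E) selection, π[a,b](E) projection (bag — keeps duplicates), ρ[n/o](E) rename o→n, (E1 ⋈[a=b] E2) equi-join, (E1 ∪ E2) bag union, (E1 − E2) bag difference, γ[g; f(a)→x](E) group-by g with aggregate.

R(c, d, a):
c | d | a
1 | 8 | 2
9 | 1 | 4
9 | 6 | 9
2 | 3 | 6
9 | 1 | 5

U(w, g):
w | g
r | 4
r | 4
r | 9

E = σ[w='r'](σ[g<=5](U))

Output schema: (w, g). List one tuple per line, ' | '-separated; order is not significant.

Per-node cardinality:
  U → 3
  σ[g<=5](U) → 2
  σ[w='r'](σ[g<=5](U)) → 2

== RESULT ==
w | g
r | 4
r | 4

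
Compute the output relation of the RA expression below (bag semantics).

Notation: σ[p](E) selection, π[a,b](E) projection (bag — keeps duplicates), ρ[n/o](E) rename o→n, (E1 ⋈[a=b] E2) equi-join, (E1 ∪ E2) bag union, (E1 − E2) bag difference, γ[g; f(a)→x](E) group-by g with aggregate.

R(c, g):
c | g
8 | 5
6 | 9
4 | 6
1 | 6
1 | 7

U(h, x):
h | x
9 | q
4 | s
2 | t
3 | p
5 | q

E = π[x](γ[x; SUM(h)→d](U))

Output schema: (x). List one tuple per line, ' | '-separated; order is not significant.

Per-node cardinality:
  U → 5
  γ[x; SUM(h)→d](U) → 4
  π[x](γ[x; SUM(h)→d](U)) → 4

== RESULT ==
x
p
q
s
t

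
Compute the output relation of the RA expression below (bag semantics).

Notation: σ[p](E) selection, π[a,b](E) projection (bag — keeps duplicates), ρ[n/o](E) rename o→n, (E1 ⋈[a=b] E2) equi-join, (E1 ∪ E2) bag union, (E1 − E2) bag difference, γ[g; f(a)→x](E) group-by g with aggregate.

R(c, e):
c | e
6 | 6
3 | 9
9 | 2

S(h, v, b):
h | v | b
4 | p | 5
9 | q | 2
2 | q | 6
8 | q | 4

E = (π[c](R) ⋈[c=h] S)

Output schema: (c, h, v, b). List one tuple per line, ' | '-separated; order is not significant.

Stepwise |·|:
  R → 3
  π[c](R) → 3
  S → 4
  (π[c](R) ⋈[c=h] S) → 1

== RESULT ==
c | h | v | b
9 | 9 | q | 2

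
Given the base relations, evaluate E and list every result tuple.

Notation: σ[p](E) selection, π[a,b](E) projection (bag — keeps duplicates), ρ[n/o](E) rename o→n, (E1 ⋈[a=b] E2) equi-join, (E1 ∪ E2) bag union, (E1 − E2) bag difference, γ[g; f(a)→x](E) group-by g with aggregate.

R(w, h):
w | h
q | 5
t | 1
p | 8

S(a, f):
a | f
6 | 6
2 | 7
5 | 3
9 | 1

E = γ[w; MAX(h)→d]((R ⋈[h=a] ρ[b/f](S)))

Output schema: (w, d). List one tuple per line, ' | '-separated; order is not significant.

Stepwise |·|:
  R → 3
  S → 4
  ρ[b/f](S) → 4
  (R ⋈[h=a] ρ[b/f](S)) → 1
  γ[w; MAX(h)→d]((R ⋈[h=a] ρ[b/f](S))) → 1

== RESULT ==
w | d
q | 5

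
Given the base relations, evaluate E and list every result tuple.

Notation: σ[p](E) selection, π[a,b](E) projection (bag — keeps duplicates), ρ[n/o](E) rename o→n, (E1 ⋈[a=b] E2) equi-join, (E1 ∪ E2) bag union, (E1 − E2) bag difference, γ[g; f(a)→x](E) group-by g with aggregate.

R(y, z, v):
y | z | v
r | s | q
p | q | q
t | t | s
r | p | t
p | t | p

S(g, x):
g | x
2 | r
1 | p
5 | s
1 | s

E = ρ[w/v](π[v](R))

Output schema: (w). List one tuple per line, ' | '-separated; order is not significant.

Row counts bottom-up:
  R → 5
  π[v](R) → 5
  ρ[w/v](π[v](R)) → 5

== RESULT ==
w
p
q
q
s
t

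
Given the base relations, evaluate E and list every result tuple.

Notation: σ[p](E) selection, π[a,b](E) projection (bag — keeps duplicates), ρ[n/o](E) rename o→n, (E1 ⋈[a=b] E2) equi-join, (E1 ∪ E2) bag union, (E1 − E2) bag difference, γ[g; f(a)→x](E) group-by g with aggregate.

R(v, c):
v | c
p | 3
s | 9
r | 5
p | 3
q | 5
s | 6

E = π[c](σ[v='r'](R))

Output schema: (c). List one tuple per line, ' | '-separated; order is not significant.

Subexpression sizes:
  R → 6
  σ[v='r'](R) → 1
  π[c](σ[v='r'](R)) → 1

== RESULT ==
c
5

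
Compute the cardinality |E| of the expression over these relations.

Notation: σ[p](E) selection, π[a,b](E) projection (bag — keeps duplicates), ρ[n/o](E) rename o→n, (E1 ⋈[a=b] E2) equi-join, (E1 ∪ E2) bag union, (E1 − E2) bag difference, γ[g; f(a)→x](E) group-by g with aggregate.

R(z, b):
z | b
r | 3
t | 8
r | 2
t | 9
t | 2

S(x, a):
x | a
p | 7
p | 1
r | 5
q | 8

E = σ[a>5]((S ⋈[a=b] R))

Row counts bottom-up:
  S → 4
  R → 5
  (S ⋈[a=b] R) → 1
  σ[a>5]((S ⋈[a=b] R)) → 1

|E| = 1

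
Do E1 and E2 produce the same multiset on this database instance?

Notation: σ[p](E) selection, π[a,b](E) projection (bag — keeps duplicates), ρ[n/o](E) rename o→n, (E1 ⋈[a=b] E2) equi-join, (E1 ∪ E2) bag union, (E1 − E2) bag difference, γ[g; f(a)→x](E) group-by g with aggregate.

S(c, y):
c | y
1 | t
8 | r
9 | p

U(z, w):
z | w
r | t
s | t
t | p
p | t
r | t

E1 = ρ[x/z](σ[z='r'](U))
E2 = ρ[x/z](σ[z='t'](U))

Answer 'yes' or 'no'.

E1 subexpression sizes:
  U → 5
  σ[z='r'](U) → 2
  ρ[x/z](σ[z='r'](U)) → 2
E2 subexpression sizes:
  U → 5
  σ[z='t'](U) → 1
  ρ[x/z](σ[z='t'](U)) → 1

E1 result:
x | w
r | t
r | t
E2 result:
x | w
t | p
Witness: ('r', 't') appears 2× in E1 but 0× in E2.

no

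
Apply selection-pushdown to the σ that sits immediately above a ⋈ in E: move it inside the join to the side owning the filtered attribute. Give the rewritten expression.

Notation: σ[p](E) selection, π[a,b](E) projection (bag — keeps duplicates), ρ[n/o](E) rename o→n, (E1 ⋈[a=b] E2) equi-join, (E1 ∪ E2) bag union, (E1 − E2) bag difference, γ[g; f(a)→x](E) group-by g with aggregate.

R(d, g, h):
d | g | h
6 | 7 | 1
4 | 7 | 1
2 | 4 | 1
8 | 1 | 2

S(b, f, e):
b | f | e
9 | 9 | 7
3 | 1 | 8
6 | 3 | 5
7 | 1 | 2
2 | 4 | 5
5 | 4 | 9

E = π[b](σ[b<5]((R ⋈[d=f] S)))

σ filters on b, owned by the right side.
E' = π[b]((R ⋈[d=f] σ[b<5](S)))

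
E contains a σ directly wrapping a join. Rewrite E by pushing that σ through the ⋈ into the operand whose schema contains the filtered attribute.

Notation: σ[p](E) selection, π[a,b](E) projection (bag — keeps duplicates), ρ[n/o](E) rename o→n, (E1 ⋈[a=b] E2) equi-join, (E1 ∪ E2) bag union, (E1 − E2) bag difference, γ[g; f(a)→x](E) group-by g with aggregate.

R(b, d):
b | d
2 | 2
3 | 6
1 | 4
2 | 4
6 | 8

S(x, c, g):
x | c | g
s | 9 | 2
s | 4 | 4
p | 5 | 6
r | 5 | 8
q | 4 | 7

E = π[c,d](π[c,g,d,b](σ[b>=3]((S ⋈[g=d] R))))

σ filters on b, owned by the right side.
E' = π[c,d](π[c,g,d,b]((S ⋈[g=d] σ[b>=3](R))))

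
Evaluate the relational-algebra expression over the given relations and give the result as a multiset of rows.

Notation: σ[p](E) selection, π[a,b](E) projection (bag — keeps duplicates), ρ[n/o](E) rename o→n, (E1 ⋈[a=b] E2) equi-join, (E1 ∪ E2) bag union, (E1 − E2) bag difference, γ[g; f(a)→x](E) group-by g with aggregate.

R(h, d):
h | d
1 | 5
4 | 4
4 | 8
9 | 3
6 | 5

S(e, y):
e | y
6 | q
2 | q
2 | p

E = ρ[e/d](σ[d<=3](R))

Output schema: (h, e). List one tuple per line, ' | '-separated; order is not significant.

Row counts bottom-up:
  R → 5
  σ[d<=3](R) → 1
  ρ[e/d](σ[d<=3](R)) → 1

== RESULT ==
h | e
9 | 3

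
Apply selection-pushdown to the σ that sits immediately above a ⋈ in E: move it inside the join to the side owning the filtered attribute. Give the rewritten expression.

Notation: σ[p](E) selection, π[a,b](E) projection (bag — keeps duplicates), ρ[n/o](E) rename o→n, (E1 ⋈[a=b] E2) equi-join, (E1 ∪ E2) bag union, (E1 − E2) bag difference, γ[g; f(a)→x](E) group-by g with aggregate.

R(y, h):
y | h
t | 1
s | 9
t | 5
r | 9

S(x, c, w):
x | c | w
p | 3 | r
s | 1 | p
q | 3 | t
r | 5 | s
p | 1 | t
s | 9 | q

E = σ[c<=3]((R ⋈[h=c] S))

σ filters on c, owned by the right side.
E' = (R ⋈[h=c] σ[c<=3](S))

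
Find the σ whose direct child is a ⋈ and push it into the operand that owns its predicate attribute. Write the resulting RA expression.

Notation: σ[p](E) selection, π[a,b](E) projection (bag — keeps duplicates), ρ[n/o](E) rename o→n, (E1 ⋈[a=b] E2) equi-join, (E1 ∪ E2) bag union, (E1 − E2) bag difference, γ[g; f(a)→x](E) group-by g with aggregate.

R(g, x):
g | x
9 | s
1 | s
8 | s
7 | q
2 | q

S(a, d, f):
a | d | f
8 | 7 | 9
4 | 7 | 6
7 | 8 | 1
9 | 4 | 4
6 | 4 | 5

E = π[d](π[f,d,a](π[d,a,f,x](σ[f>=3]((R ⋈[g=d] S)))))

σ filters on f, owned by the right side.
E' = π[d](π[f,d,a](π[d,a,f,x]((R ⋈[g=d] σ[f>=3](S)))))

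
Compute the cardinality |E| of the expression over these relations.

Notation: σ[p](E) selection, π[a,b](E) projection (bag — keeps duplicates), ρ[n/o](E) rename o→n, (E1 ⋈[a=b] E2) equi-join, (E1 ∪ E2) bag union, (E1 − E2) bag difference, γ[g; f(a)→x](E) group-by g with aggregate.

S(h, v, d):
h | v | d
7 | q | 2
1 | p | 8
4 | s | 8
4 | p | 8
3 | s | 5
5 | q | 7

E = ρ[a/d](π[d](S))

Subexpression sizes:
  S → 6
  π[d](S) → 6
  ρ[a/d](π[d](S)) → 6

|E| = 6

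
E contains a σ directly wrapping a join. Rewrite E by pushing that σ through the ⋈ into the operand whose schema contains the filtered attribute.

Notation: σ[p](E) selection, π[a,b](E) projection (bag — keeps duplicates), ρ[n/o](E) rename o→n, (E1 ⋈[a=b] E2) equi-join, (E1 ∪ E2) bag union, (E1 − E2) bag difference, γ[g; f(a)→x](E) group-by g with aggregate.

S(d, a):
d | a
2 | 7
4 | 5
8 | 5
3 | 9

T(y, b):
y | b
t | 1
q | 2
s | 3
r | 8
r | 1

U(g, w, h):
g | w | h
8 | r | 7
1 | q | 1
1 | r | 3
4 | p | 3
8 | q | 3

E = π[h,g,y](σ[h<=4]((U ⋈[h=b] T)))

σ filters on h, owned by the left side.
E' = π[h,g,y]((σ[h<=4](U) ⋈[h=b] T))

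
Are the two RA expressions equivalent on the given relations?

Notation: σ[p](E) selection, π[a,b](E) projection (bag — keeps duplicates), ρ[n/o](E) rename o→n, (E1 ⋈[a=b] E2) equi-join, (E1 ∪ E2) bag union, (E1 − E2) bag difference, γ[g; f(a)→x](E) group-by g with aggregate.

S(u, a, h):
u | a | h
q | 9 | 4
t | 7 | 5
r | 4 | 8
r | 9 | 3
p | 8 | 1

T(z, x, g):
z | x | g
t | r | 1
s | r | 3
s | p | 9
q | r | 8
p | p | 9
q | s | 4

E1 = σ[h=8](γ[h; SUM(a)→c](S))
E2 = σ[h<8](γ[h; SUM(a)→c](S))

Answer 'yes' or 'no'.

E1 per-node cardinality:
  S → 5
  γ[h; SUM(a)→c](S) → 5
  σ[h=8](γ[h; SUM(a)→c](S)) → 1
E2 per-node cardinality:
  S → 5
  γ[h; SUM(a)→c](S) → 5
  σ[h<8](γ[h; SUM(a)→c](S)) → 4

E1 result:
h | c
8 | 4
E2 result:
h | c
1 | 8
3 | 9
4 | 9
5 | 7
Witness: (8, 4) appears 1× in E1 but 0× in E2.

no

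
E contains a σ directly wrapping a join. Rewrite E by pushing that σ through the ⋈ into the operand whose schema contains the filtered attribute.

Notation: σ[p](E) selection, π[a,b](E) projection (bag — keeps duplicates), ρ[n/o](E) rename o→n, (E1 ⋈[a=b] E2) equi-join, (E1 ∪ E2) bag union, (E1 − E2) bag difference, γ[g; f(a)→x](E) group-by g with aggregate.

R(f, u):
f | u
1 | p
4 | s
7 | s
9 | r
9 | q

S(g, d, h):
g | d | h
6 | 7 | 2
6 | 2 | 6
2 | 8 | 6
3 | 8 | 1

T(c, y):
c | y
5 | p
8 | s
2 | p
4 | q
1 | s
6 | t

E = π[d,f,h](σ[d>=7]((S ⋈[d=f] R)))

σ filters on d, owned by the left side.
E' = π[d,f,h]((σ[d>=7](S) ⋈[d=f] R))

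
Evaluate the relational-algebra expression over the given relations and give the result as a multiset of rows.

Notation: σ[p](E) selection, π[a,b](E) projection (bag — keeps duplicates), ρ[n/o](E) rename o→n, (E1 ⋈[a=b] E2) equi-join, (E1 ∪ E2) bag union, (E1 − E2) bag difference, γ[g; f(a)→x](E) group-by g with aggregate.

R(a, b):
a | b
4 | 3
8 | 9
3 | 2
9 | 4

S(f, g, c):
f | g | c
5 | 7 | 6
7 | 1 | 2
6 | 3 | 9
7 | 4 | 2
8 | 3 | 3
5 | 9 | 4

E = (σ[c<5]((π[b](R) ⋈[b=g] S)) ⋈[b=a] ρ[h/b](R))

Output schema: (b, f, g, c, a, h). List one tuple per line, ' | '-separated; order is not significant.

Subexpression sizes:
  R → 4
  π[b](R) → 4
  S → 6
  (π[b](R) ⋈[b=g] S) → 4
  σ[c<5]((π[b](R) ⋈[b=g] S)) → 3
  R → 4
  ρ[h/b](R) → 4
  (σ[c<5]((π[b](R) ⋈[b=g] S)) ⋈[b=a] ρ[h/b](R)) → 3

== RESULT ==
b | f | g | c | a | h
3 | 8 | 3 | 3 | 3 | 2
4 | 7 | 4 | 2 | 4 | 3
9 | 5 | 9 | 4 | 9 | 4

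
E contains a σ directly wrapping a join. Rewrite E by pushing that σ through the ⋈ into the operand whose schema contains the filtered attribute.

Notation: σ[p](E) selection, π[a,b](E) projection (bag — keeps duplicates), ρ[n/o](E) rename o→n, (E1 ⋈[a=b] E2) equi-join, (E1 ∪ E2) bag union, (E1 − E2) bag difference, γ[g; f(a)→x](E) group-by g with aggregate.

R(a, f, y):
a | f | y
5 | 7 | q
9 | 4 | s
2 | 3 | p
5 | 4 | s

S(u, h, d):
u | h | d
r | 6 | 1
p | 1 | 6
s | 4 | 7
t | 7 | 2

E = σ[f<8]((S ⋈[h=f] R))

σ filters on f, owned by the right side.
E' = (S ⋈[h=f] σ[f<8](R))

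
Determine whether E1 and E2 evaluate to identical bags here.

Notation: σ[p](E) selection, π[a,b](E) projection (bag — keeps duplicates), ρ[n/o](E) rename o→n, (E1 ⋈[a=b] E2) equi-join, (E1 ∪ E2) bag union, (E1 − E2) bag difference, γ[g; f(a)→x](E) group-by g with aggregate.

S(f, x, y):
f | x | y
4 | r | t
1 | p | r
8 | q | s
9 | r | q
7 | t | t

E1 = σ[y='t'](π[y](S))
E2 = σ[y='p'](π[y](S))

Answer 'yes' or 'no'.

E1 per-node cardinality:
  S → 5
  π[y](S) → 5
  σ[y='t'](π[y](S)) → 2
E2 per-node cardinality:
  S → 5
  π[y](S) → 5
  σ[y='p'](π[y](S)) → 0

E1 result:
y
t
t
E2 result:
y
(0 rows)
Witness: ('t',) appears 2× in E1 but 0× in E2.

no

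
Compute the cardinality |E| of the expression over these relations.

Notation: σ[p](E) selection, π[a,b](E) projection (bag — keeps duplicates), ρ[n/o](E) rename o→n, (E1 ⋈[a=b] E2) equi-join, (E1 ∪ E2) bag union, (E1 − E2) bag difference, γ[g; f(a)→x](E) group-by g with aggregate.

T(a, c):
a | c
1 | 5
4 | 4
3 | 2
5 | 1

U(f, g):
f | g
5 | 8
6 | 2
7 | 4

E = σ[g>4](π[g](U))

Stepwise |·|:
  U → 3
  π[g](U) → 3
  σ[g>4](π[g](U)) → 1

|E| = 1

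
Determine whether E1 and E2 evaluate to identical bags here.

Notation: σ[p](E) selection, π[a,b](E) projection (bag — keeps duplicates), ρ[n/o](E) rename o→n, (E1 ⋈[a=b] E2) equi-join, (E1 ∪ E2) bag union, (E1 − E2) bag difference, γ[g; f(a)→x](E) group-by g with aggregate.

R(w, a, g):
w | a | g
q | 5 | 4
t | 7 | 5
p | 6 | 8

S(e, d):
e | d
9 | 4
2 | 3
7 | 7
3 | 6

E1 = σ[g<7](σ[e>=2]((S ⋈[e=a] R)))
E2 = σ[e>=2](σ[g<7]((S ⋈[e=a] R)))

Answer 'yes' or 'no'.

E1 subexpression sizes:
  S → 4
  R → 3
  (S ⋈[e=a] R) → 1
  σ[e>=2]((S ⋈[e=a] R)) → 1
  σ[g<7](σ[e>=2]((S ⋈[e=a] R))) → 1
E2 subexpression sizes:
  S → 4
  R → 3
  (S ⋈[e=a] R) → 1
  σ[g<7]((S ⋈[e=a] R)) → 1
  σ[e>=2](σ[g<7]((S ⋈[e=a] R))) → 1

E1 and E2 produce the same multiset:
e | d | w | a | g
7 | 7 | t | 7 | 5

yes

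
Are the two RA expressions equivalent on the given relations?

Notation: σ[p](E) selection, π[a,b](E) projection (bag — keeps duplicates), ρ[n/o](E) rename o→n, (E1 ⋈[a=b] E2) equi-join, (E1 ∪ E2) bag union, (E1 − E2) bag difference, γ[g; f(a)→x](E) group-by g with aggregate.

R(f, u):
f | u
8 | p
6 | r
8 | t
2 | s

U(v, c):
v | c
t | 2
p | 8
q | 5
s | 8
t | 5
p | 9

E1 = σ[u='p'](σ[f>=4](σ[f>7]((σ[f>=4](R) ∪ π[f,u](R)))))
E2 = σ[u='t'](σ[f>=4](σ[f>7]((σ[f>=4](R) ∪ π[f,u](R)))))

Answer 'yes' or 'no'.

E1 per-node cardinality:
  R → 4
  σ[f>=4](R) → 3
  R → 4
  π[f,u](R) → 4
  (σ[f>=4](R) ∪ π[f,u](R)) → 7
  σ[f>7]((σ[f>=4](R) ∪ π[f,u](R))) → 4
  σ[f>=4](σ[f>7]((σ[f>=4](R) ∪ π[f,u](R)))) → 4
  σ[u='p'](σ[f>=4](σ[f>7]((σ[f>=4](R) ∪ π[f,u](R))))) → 2
E2 per-node cardinality:
  R → 4
  σ[f>=4](R) → 3
  R → 4
  π[f,u](R) → 4
  (σ[f>=4](R) ∪ π[f,u](R)) → 7
  σ[f>7]((σ[f>=4](R) ∪ π[f,u](R))) → 4
  σ[f>=4](σ[f>7]((σ[f>=4](R) ∪ π[f,u](R)))) → 4
  σ[u='t'](σ[f>=4](σ[f>7]((σ[f>=4](R) ∪ π[f,u](R))))) → 2

E1 result:
f | u
8 | p
8 | p
E2 result:
f | u
8 | t
8 | t
Witness: (8, 't') appears 0× in E1 but 2× in E2.

no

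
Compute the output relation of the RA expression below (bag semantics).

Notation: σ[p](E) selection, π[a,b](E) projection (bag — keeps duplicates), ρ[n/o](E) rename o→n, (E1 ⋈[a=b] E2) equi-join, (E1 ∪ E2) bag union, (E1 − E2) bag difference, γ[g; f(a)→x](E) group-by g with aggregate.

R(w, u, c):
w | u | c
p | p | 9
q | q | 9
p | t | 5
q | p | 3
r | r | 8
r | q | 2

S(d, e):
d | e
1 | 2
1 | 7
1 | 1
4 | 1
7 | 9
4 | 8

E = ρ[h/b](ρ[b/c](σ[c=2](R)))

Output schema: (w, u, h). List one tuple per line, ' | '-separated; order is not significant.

Per-node cardinality:
  R → 6
  σ[c=2](R) → 1
  ρ[b/c](σ[c=2](R)) → 1
  ρ[h/b](ρ[b/c](σ[c=2](R))) → 1

== RESULT ==
w | u | h
r | q | 2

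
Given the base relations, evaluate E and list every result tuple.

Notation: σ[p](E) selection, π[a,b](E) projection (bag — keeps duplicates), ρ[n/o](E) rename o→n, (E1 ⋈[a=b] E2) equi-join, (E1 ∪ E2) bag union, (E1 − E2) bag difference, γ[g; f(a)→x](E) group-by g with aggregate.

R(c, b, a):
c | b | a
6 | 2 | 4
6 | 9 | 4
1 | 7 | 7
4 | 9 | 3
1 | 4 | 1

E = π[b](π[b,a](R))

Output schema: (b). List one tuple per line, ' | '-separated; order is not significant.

Subexpression sizes:
  R → 5
  π[b,a](R) → 5
  π[b](π[b,a](R)) → 5

== RESULT ==
b
2
4
7
9
9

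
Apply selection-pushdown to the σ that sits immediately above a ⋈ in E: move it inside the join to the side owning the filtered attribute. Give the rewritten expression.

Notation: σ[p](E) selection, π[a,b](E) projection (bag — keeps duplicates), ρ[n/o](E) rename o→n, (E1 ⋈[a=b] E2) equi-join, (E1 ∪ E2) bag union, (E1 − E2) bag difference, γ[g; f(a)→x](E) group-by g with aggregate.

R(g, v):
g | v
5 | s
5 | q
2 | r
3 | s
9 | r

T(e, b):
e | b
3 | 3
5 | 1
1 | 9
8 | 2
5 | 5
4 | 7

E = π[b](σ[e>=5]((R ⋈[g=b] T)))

σ filters on e, owned by the right side.
E' = π[b]((R ⋈[g=b] σ[e>=5](T)))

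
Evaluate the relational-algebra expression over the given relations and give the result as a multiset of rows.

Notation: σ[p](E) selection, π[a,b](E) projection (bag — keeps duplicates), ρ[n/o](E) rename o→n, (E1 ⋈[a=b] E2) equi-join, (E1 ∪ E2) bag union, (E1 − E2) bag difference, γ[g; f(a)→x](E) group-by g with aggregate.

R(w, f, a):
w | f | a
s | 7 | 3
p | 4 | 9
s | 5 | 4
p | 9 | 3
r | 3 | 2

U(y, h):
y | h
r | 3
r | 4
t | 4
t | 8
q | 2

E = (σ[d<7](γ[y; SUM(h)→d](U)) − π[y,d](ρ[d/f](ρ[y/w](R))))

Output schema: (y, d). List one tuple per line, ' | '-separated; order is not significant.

Row counts bottom-up:
  U → 5
  γ[y; SUM(h)→d](U) → 3
  σ[d<7](γ[y; SUM(h)→d](U)) → 1
  R → 5
  ρ[y/w](R) → 5
  ρ[d/f](ρ[y/w](R)) → 5
  π[y,d](ρ[d/f](ρ[y/w](R))) → 5
  (σ[d<7](γ[y; SUM(h)→d](U)) − π[y,d](ρ[d/f](ρ[y/w](R)))) → 1

== RESULT ==
y | d
q | 2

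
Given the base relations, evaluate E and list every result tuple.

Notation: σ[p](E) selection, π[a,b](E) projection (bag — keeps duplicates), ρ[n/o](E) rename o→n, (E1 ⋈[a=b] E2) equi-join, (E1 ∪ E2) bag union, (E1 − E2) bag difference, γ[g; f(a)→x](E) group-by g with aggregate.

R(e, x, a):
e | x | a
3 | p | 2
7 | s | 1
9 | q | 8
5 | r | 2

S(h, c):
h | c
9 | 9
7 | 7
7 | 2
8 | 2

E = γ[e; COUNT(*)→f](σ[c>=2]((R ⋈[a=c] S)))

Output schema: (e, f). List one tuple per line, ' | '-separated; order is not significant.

Row counts bottom-up:
  R → 4
  S → 4
  (R ⋈[a=c] S) → 4
  σ[c>=2]((R ⋈[a=c] S)) → 4
  γ[e; COUNT(*)→f](σ[c>=2]((R ⋈[a=c] S))) → 2

== RESULT ==
e | f
3 | 2
5 | 2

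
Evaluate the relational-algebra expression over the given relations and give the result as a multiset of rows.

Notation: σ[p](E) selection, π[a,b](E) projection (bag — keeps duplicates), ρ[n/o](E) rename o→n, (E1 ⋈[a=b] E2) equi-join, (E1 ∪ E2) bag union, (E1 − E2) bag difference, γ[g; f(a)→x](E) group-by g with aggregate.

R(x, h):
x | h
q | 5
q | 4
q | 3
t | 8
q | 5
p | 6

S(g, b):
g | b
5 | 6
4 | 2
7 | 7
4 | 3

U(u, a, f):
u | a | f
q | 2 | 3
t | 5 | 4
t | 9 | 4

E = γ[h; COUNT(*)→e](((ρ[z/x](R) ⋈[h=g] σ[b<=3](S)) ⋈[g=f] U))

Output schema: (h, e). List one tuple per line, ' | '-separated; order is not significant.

Stepwise |·|:
  R → 6
  ρ[z/x](R) → 6
  S → 4
  σ[b<=3](S) → 2
  (ρ[z/x](R) ⋈[h=g] σ[b<=3](S)) → 2
  U → 3
  ((ρ[z/x](R) ⋈[h=g] σ[b<=3](S)) ⋈[g=f] U) → 4
  γ[h; COUNT(*)→e](((ρ[z/x](R) ⋈[h=g] σ[b<=3](S)) ⋈[g=f] U)) → 1

== RESULT ==
h | e
4 | 4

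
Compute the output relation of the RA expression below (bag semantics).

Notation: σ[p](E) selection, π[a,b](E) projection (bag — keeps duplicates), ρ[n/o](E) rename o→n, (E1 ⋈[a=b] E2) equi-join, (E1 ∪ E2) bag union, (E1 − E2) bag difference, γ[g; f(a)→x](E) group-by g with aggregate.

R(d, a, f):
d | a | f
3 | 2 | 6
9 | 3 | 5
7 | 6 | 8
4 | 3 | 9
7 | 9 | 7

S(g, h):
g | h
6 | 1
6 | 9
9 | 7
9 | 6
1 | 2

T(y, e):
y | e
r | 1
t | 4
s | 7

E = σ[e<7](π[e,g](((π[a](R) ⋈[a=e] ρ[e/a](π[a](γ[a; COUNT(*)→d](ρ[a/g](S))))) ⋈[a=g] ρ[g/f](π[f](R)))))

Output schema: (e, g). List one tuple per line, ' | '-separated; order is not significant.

Subexpression sizes:
  R → 5
  π[a](R) → 5
  S → 5
  ρ[a/g](S) → 5
  γ[a; COUNT(*)→d](ρ[a/g](S)) → 3
  π[a](γ[a; COUNT(*)→d](ρ[a/g](S))) → 3
  ρ[e/a](π[a](γ[a; COUNT(*)→d](ρ[a/g](S)))) → 3
  (π[a](R) ⋈[a=e] ρ[e/a](π[a](γ[a; COUNT(*)→d](ρ[a/g](S))))) → 2
  R → 5
  π[f](R) → 5
  ρ[g/f](π[f](R)) → 5
  ((π[a](R) ⋈[a=e] ρ[e/a](π[a](γ[a; COUNT(*)→d](ρ[a/g](S))))) ⋈[a=g] ρ[g/f](π[f](R))) → 2
  π[e,g](((π[a](R) ⋈[a=e] ρ[e/a](π[a](γ[a; COUNT(*)→d](ρ[a/g](S))))) ⋈[a=g] ρ[g/f](π[f](R)))) → 2
  σ[e<7](π[e,g](((π[a](R) ⋈[a=e] ρ[e/a](π[a](γ[a; COUNT(*)→d](ρ[a/g](S))))) ⋈[a=g] ρ[g/f](π[f](R))))) → 1

== RESULT ==
e | g
6 | 6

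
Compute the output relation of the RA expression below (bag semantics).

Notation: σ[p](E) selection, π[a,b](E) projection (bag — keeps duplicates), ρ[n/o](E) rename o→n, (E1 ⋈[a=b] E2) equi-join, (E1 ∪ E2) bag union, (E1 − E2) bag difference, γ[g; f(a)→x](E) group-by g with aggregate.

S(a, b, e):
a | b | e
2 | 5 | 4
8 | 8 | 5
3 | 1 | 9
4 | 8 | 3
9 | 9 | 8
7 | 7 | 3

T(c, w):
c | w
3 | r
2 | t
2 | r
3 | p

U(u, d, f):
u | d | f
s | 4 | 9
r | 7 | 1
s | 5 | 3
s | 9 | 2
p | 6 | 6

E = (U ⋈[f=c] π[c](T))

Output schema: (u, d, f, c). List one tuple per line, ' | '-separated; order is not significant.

Per-node cardinality:
  U → 5
  T → 4
  π[c](T) → 4
  (U ⋈[f=c] π[c](T)) → 4

== RESULT ==
u | d | f | c
s | 5 | 3 | 3
s | 5 | 3 | 3
s | 9 | 2 | 2
s | 9 | 2 | 2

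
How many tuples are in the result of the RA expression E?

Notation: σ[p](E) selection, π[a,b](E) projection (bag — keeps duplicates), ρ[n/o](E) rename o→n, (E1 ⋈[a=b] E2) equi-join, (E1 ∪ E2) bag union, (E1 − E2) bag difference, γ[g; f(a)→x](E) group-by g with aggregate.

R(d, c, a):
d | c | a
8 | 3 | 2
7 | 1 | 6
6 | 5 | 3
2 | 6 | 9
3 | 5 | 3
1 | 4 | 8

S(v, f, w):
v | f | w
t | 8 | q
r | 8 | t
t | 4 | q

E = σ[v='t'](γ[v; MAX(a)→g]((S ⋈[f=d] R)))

Per-node cardinality:
  S → 3
  R → 6
  (S ⋈[f=d] R) → 2
  γ[v; MAX(a)→g]((S ⋈[f=d] R)) → 2
  σ[v='t'](γ[v; MAX(a)→g]((S ⋈[f=d] R))) → 1

|E| = 1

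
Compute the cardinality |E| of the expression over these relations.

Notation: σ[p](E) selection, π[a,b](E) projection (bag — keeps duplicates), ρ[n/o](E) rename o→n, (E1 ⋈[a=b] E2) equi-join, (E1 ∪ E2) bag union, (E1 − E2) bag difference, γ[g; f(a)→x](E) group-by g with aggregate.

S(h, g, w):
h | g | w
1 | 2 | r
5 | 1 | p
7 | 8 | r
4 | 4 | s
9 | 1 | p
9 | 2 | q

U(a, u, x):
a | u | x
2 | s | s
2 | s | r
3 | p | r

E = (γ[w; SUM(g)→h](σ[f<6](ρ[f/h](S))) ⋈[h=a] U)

Subexpression sizes:
  S → 6
  ρ[f/h](S) → 6
  σ[f<6](ρ[f/h](S)) → 3
  γ[w; SUM(g)→h](σ[f<6](ρ[f/h](S))) → 3
  U → 3
  (γ[w; SUM(g)→h](σ[f<6](ρ[f/h](S))) ⋈[h=a] U) → 2

|E| = 2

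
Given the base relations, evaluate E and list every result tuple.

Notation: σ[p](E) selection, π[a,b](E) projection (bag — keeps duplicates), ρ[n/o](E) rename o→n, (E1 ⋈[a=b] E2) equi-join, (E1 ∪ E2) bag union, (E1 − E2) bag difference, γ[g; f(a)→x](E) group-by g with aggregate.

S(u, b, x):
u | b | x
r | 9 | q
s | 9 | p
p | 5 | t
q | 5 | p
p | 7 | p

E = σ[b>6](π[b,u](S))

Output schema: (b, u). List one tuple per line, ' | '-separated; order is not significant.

Subexpression sizes:
  S → 5
  π[b,u](S) → 5
  σ[b>6](π[b,u](S)) → 3

== RESULT ==
b | u
7 | p
9 | r
9 | s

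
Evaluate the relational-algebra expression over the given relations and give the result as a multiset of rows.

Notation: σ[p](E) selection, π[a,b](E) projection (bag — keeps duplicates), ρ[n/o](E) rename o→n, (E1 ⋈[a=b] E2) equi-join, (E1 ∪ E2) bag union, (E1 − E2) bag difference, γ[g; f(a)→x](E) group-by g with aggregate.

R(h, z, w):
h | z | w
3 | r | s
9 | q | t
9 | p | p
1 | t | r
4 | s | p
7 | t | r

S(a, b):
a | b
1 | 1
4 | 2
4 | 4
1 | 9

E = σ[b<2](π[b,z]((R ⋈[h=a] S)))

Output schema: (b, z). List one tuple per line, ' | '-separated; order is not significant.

Stepwise |·|:
  R → 6
  S → 4
  (R ⋈[h=a] S) → 4
  π[b,z]((R ⋈[h=a] S)) → 4
  σ[b<2](π[b,z]((R ⋈[h=a] S))) → 1

== RESULT ==
b | z
1 | t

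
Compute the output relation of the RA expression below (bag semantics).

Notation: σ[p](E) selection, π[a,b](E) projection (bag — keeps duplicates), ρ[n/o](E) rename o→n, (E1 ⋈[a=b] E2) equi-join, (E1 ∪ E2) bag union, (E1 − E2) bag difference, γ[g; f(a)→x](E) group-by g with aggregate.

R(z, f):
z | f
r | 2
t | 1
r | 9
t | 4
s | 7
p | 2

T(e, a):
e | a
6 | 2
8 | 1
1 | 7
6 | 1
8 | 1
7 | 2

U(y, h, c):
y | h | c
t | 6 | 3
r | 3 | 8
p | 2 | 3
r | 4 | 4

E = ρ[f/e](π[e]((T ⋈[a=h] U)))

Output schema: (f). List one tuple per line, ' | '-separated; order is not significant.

Row counts bottom-up:
  T → 6
  U → 4
  (T ⋈[a=h] U) → 2
  π[e]((T ⋈[a=h] U)) → 2
  ρ[f/e](π[e]((T ⋈[a=h] U))) → 2

== RESULT ==
f
6
7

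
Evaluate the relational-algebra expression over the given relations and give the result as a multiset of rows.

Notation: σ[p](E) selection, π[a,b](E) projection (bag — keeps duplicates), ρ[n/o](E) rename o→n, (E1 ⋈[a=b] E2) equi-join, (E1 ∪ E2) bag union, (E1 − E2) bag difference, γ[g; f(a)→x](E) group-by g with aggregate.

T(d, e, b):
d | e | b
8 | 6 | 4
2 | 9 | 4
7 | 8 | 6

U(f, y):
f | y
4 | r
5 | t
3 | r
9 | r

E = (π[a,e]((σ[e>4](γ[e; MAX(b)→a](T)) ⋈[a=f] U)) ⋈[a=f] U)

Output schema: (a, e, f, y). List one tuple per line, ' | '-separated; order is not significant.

Subexpression sizes:
  T → 3
  γ[e; MAX(b)→a](T) → 3
  σ[e>4](γ[e; MAX(b)→a](T)) → 3
  U → 4
  (σ[e>4](γ[e; MAX(b)→a](T)) ⋈[a=f] U) → 2
  π[a,e]((σ[e>4](γ[e; MAX(b)→a](T)) ⋈[a=f] U)) → 2
  U → 4
  (π[a,e]((σ[e>4](γ[e; MAX(b)→a](T)) ⋈[a=f] U)) ⋈[a=f] U) → 2

== RESULT ==
a | e | f | y
4 | 6 | 4 | r
4 | 9 | 4 | r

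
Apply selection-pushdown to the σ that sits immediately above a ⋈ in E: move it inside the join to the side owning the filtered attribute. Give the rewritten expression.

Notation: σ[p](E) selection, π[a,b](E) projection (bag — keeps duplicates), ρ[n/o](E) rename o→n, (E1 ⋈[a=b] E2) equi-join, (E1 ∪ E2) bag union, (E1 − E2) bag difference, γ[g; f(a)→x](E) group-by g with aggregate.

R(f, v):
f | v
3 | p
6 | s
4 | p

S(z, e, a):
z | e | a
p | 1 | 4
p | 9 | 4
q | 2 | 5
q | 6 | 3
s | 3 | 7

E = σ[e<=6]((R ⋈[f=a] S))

σ filters on e, owned by the right side.
E' = (R ⋈[f=a] σ[e<=6](S))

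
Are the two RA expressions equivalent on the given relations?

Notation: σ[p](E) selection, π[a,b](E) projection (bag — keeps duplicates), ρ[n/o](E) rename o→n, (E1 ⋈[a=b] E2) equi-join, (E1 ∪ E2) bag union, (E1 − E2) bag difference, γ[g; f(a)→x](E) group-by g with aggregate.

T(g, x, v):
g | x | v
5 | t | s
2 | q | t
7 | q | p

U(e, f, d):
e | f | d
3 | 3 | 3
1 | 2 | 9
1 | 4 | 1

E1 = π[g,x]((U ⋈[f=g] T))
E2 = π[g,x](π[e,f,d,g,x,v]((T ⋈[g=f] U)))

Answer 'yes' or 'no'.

E1 subexpression sizes:
  U → 3
  T → 3
  (U ⋈[f=g] T) → 1
  π[g,x]((U ⋈[f=g] T)) → 1
E2 subexpression sizes:
  T → 3
  U → 3
  (T ⋈[g=f] U) → 1
  π[e,f,d,g,x,v]((T ⋈[g=f] U)) → 1
  π[g,x](π[e,f,d,g,x,v]((T ⋈[g=f] U))) → 1

E1 and E2 produce the same multiset:
g | x
2 | q

yes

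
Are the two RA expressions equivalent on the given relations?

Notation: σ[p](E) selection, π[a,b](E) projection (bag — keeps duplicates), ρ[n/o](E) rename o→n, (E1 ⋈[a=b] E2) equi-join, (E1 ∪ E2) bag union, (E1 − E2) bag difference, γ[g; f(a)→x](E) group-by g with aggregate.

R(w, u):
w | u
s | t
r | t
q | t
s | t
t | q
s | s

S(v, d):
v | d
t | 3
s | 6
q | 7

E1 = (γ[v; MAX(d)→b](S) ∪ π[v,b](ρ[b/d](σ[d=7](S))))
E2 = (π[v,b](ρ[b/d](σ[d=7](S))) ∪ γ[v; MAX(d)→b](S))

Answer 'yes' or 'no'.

E1 per-node cardinality:
  S → 3
  γ[v; MAX(d)→b](S) → 3
  S → 3
  σ[d=7](S) → 1
  ρ[b/d](σ[d=7](S)) → 1
  π[v,b](ρ[b/d](σ[d=7](S))) → 1
  (γ[v; MAX(d)→b](S) ∪ π[v,b](ρ[b/d](σ[d=7](S)))) → 4
E2 per-node cardinality:
  S → 3
  σ[d=7](S) → 1
  ρ[b/d](σ[d=7](S)) → 1
  π[v,b](ρ[b/d](σ[d=7](S))) → 1
  S → 3
  γ[v; MAX(d)→b](S) → 3
  (π[v,b](ρ[b/d](σ[d=7](S))) ∪ γ[v; MAX(d)→b](S)) → 4

E1 and E2 produce the same multiset:
v | b
q | 7
q | 7
s | 6
t | 3

yes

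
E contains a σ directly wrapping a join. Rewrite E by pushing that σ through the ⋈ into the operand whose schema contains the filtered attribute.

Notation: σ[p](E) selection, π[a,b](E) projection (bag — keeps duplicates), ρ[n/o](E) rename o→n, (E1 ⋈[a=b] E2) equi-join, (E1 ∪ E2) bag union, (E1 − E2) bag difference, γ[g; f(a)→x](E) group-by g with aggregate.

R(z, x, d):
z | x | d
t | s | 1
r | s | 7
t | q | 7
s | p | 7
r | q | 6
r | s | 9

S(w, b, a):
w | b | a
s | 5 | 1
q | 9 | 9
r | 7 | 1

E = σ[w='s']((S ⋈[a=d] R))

σ filters on w, owned by the left side.
E' = (σ[w='s'](S) ⋈[a=d] R)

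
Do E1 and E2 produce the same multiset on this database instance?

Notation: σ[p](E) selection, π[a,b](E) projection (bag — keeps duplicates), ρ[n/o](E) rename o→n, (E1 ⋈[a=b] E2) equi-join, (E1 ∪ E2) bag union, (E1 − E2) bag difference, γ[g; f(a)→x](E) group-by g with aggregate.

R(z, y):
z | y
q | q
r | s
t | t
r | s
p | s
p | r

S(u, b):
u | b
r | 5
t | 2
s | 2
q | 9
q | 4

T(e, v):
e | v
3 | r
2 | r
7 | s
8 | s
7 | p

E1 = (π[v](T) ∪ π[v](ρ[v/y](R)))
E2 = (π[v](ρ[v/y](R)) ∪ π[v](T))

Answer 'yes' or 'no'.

E1 per-node cardinality:
  T → 5
  π[v](T) → 5
  R → 6
  ρ[v/y](R) → 6
  π[v](ρ[v/y](R)) → 6
  (π[v](T) ∪ π[v](ρ[v/y](R))) → 11
E2 per-node cardinality:
  R → 6
  ρ[v/y](R) → 6
  π[v](ρ[v/y](R)) → 6
  T → 5
  π[v](T) → 5
  (π[v](ρ[v/y](R)) ∪ π[v](T)) → 11

E1 and E2 produce the same multiset:
v
p
q
r
r
r
s
s
s
s
s
t

yes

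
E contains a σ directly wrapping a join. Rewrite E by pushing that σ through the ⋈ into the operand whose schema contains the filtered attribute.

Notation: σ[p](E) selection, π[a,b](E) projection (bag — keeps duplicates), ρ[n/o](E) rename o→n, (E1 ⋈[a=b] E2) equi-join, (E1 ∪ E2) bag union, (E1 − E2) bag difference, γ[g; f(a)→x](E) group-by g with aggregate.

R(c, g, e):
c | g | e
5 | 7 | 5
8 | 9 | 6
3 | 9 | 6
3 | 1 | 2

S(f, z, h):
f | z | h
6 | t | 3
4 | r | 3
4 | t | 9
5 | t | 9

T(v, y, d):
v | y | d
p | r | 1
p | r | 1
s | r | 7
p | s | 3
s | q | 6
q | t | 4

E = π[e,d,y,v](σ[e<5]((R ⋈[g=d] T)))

σ filters on e, owned by the left side.
E' = π[e,d,y,v]((σ[e<5](R) ⋈[g=d] T))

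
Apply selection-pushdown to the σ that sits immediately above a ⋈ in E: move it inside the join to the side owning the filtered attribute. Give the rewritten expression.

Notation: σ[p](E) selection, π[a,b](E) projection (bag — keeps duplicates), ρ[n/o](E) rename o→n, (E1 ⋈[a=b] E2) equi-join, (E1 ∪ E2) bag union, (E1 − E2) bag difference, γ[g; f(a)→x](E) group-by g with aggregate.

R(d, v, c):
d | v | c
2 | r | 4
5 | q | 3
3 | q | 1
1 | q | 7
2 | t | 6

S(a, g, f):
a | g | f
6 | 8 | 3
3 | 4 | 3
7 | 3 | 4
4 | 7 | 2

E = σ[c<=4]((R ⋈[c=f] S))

σ filters on c, owned by the left side.
E' = (σ[c<=4](R) ⋈[c=f] S)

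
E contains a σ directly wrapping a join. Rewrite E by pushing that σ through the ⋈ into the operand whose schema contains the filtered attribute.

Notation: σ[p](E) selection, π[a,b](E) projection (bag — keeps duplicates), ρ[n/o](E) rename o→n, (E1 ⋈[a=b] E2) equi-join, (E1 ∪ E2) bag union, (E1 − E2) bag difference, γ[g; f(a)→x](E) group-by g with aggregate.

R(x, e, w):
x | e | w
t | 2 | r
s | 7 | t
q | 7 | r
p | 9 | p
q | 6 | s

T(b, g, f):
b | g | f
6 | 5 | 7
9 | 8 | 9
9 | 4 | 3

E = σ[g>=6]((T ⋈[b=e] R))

σ filters on g, owned by the left side.
E' = (σ[g>=6](T) ⋈[b=e] R)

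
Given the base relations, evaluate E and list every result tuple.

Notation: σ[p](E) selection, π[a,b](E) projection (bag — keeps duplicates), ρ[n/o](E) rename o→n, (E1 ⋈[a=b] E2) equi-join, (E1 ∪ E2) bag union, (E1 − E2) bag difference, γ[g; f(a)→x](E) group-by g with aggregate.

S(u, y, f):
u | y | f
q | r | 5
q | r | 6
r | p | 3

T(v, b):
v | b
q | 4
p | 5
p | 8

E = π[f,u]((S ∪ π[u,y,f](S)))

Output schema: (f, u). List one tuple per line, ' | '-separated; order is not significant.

Per-node cardinality:
  S → 3
  S → 3
  π[u,y,f](S) → 3
  (S ∪ π[u,y,f](S)) → 6
  π[f,u]((S ∪ π[u,y,f](S))) → 6

== RESULT ==
f | u
3 | r
3 | r
5 | q
5 | q
6 | q
6 | q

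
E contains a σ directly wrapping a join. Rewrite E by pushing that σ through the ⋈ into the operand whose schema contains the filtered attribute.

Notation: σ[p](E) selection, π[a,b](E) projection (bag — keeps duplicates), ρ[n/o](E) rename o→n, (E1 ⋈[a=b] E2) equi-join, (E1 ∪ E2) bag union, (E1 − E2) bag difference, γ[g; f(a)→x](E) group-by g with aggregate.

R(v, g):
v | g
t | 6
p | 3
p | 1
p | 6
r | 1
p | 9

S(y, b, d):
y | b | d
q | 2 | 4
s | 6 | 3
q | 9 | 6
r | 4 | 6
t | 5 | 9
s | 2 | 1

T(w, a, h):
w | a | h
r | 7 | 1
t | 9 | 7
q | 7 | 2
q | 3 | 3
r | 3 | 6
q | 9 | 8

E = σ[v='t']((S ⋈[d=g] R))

σ filters on v, owned by the right side.
E' = (S ⋈[d=g] σ[v='t'](R))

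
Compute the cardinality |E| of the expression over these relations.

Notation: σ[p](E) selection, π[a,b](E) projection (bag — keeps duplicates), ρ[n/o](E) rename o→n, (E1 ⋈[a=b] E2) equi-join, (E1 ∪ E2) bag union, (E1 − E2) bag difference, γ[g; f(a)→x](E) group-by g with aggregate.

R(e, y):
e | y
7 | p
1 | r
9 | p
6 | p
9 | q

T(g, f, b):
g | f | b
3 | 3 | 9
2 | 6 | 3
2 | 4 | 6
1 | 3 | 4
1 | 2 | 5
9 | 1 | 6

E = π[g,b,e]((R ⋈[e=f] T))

Per-node cardinality:
  R → 5
  T → 6
  (R ⋈[e=f] T) → 2
  π[g,b,e]((R ⋈[e=f] T)) → 2

|E| = 2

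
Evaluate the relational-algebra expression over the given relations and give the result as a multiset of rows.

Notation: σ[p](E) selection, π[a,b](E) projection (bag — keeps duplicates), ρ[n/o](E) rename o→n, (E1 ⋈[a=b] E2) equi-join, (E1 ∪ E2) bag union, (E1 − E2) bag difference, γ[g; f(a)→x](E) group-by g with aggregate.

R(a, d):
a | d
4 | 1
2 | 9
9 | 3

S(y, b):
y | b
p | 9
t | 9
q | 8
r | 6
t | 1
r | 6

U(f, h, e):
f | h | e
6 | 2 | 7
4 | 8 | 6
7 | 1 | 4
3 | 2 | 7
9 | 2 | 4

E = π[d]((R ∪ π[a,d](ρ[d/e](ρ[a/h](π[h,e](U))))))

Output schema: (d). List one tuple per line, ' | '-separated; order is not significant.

Per-node cardinality:
  R → 3
  U → 5
  π[h,e](U) → 5
  ρ[a/h](π[h,e](U)) → 5
  ρ[d/e](ρ[a/h](π[h,e](U))) → 5
  π[a,d](ρ[d/e](ρ[a/h](π[h,e](U)))) → 5
  (R ∪ π[a,d](ρ[d/e](ρ[a/h](π[h,e](U))))) → 8
  π[d]((R ∪ π[a,d](ρ[d/e](ρ[a/h](π[h,e](U)))))) → 8

== RESULT ==
d
1
3
4
4
6
7
7
9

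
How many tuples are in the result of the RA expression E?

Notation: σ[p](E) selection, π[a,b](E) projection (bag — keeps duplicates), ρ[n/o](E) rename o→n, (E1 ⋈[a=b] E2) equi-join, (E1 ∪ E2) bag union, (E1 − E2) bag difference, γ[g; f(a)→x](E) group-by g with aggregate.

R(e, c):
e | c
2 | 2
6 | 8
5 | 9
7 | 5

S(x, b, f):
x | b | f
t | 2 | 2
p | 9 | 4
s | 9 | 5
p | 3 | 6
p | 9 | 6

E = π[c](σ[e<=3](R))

Row counts bottom-up:
  R → 4
  σ[e<=3](R) → 1
  π[c](σ[e<=3](R)) → 1

|E| = 1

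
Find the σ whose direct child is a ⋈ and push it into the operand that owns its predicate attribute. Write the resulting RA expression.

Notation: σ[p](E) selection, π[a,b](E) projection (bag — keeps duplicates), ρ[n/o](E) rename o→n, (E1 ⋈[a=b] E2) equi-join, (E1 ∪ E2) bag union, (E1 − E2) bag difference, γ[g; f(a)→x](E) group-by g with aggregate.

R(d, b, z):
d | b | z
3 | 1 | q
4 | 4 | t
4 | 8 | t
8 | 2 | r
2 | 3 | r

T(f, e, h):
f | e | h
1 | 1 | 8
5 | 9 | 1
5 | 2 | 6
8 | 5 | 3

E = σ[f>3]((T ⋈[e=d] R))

σ filters on f, owned by the left side.
E' = (σ[f>3](T) ⋈[e=d] R)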